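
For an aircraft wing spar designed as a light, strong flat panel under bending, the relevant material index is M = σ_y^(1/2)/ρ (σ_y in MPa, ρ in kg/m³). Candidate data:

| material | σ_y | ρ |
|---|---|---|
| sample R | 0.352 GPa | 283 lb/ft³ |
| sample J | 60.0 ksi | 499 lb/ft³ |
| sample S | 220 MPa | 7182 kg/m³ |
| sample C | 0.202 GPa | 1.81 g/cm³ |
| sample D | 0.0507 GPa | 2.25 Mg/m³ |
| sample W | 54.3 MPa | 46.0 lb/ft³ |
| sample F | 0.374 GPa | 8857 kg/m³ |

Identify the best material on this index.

sample W

Putting every candidate on a common basis:
  sample R: σ_y = 352.0 MPa, ρ = 4533 kg/m³
  sample J: σ_y = 413.7 MPa, ρ = 7993 kg/m³
  sample S: σ_y = 220.0 MPa, ρ = 7182 kg/m³
  sample C: σ_y = 202.0 MPa, ρ = 1810 kg/m³
  sample D: σ_y = 50.70 MPa, ρ = 2250 kg/m³
  sample W: σ_y = 54.30 MPa, ρ = 736.8 kg/m³
  sample F: σ_y = 374.0 MPa, ρ = 8857 kg/m³
  sample W: M = 10.0×10⁻³
  sample C: M = 7.85×10⁻³
  sample R: M = 4.14×10⁻³
  sample D: M = 3.16×10⁻³
  sample J: M = 2.54×10⁻³
  sample F: M = 2.18×10⁻³
  sample S: M = 2.07×10⁻³
Highest index: sample W.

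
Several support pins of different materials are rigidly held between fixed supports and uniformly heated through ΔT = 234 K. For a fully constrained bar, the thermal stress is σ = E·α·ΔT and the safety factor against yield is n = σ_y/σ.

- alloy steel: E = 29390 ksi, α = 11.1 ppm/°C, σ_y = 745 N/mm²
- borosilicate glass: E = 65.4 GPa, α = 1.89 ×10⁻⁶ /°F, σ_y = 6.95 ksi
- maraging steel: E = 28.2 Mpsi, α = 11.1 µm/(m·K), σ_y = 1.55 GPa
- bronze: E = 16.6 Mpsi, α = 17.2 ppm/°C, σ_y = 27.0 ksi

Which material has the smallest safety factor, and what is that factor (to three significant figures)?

With everything in SI (GPa, ×10⁻⁶/K, MPa):
  alloy steel: E = 202.6, α = 11.1, σ_y = 745.0 → σ = 526 MPa, n = 1.42
  borosilicate glass: E = 65.40, α = 3.40, σ_y = 47.92 → σ = 52.1 MPa, n = 0.920
  maraging steel: E = 194.4, α = 11.1, σ_y = 1550 → σ = 505 MPa, n = 3.07
  bronze: E = 114.5, α = 17.2, σ_y = 186.2 → σ = 461 MPa, n = 0.404
Bronze has the lowest safety factor, n = 0.404.

bronze, n = 0.404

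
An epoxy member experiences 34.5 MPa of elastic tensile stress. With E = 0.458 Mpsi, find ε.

E = 0.458 Mpsi = 3.158 GPa = 3158 MPa.
ε = σ/E = 34.5 / 3158 = 0.0109.

0.0109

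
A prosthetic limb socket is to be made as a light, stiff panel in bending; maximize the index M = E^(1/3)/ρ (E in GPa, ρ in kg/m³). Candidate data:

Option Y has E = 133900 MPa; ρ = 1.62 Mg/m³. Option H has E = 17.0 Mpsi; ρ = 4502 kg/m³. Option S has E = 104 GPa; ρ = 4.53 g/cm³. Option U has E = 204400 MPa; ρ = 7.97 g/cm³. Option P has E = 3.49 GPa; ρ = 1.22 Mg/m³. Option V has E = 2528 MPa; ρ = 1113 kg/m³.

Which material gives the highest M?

In SI units:
  option Y: E = 133.9 GPa, ρ = 1620 kg/m³
  option H: E = 117.2 GPa, ρ = 4502 kg/m³
  option S: E = 104.0 GPa, ρ = 4530 kg/m³
  option U: E = 204.4 GPa, ρ = 7970 kg/m³
  option P: E = 3.490 GPa, ρ = 1220 kg/m³
  option V: E = 2.528 GPa, ρ = 1113 kg/m³
  option Y: M = 3.16×10⁻³
  option P: M = 1.24×10⁻³
  option V: M = 1.22×10⁻³
  option H: M = 1.09×10⁻³
  option S: M = 1.04×10⁻³
  option U: M = 0.739×10⁻³
Highest index: option Y.

option Y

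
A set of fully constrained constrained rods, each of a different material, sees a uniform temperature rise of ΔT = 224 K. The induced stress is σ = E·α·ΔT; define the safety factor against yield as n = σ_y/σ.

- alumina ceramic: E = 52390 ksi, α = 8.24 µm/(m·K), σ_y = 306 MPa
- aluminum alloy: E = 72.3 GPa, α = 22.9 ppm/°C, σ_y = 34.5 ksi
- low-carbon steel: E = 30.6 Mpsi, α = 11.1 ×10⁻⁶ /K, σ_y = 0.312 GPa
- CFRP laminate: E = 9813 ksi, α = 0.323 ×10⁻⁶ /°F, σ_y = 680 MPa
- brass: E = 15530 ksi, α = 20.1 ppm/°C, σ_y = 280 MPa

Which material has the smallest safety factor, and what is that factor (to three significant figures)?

alumina ceramic, n = 0.459

Converting E to GPa, α to ×10⁻⁶/K, σ_y to MPa, then σ and n for each:
  alumina ceramic: E = 361.2, α = 8.24, σ_y = 306.0 → σ = 667 MPa, n = 0.459
  aluminum alloy: E = 72.30, α = 22.9, σ_y = 237.9 → σ = 371 MPa, n = 0.641
  low-carbon steel: E = 211.0, α = 11.1, σ_y = 312.0 → σ = 525 MPa, n = 0.595
  CFRP laminate: E = 67.66, α = 0.581, σ_y = 680.0 → σ = 8.81 MPa, n = 77.2
  brass: E = 107.1, α = 20.1, σ_y = 280.0 → σ = 482 MPa, n = 0.581
Smallest n: alumina ceramic with n = 0.459.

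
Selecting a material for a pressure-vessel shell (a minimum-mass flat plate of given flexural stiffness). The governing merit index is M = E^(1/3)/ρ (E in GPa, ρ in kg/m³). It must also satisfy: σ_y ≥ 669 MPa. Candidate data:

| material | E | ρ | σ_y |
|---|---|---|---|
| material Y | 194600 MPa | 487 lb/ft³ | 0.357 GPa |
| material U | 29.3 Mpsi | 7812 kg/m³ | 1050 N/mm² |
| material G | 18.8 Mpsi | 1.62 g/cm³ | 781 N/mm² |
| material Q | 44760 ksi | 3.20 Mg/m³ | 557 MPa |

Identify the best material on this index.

material G

Screen on constraints: σ_y ≥ 669 MPa. Survivors: material U, material G.
Putting every candidate on a common basis:
  material U: E = 202.0 GPa, ρ = 7812 kg/m³
  material G: E = 129.6 GPa, ρ = 1620 kg/m³
  material G: M = 3.12×10⁻³
  material U: M = 0.751×10⁻³
The maximum is for material G.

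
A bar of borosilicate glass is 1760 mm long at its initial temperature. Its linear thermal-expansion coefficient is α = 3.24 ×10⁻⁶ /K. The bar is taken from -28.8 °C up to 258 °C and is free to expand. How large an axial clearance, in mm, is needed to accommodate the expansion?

1.64 mm

ΔT = 258 − (-28.8) = 286.8 K.
ΔL = α·L₀·ΔT = 3.24×10⁻⁶ × 1760 mm × 286.8 K = 1.64 mm.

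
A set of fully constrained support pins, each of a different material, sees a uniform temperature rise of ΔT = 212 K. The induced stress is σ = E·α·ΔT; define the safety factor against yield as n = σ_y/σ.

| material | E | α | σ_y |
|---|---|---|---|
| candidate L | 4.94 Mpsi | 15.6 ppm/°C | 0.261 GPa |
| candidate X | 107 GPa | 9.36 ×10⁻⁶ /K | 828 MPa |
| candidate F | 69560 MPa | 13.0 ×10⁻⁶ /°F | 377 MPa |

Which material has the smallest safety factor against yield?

In consistent units (E in GPa, α in ×10⁻⁶/K, σ_y in MPa):
  candidate L: E = 34.06, α = 15.6, σ_y = 261.0 → σ = 113 MPa, n = 2.32
  candidate X: E = 107.0, α = 9.36, σ_y = 828.0 → σ = 212 MPa, n = 3.90
  candidate F: E = 69.56, α = 23.4, σ_y = 377.0 → σ = 345 MPa, n = 1.09
Candidate F has the lowest safety factor, n = 1.09.

candidate F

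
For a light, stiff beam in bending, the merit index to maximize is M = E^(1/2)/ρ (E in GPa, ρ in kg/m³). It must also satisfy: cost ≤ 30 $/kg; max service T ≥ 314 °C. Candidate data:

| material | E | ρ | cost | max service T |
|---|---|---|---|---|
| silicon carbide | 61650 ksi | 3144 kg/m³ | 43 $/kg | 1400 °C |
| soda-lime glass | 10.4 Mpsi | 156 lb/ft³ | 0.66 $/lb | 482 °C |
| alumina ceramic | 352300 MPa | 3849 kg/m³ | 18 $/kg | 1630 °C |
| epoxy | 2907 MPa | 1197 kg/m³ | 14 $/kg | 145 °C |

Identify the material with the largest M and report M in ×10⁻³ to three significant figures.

alumina ceramic, M = 4.88×10⁻³

Screen on constraints: cost ≤ 30 $/kg; max service T ≥ 314 °C. Survivors: soda-lime glass, alumina ceramic.
Normalizing units and computing the index:
  soda-lime glass: E = 71.71 GPa, ρ = 2499 kg/m³
  alumina ceramic: E = 352.3 GPa, ρ = 3849 kg/m³
  alumina ceramic: M = 4.88×10⁻³
  soda-lime glass: M = 3.39×10⁻³
Alumina ceramic has the largest M.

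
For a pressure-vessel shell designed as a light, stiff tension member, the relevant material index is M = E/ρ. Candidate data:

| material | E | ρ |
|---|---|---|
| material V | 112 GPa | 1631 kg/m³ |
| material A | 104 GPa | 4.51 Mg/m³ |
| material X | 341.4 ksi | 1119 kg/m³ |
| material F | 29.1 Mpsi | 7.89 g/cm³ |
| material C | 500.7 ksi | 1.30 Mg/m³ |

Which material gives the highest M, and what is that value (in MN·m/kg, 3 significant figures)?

Normalizing units and computing the index:
  material V: E = 112.0 GPa, ρ = 1631 kg/m³
  material A: E = 104.0 GPa, ρ = 4510 kg/m³
  material X: E = 2.354 GPa, ρ = 1119 kg/m³
  material F: E = 200.6 GPa, ρ = 7890 kg/m³
  material C: E = 3.452 GPa, ρ = 1300 kg/m³
  material V: M = 68.7 MN·m/kg
  material F: M = 25.4 MN·m/kg
  material A: M = 23.1 MN·m/kg
  material C: M = 2.66 MN·m/kg
  material X: M = 2.10 MN·m/kg
Highest index: material V.

material V, M = 68.7 MN·m/kg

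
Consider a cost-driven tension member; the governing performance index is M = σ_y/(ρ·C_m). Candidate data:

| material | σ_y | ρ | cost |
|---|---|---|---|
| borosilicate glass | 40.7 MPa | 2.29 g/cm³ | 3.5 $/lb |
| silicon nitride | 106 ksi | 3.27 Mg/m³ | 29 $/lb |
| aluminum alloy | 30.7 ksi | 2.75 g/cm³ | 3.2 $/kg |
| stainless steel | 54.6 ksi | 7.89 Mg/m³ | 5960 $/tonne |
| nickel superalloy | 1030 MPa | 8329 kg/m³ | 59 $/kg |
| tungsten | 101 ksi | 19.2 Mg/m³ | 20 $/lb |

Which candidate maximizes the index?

aluminum alloy

After converting to SI:
  borosilicate glass: σ_y = 40.70 MPa, ρ = 2290 kg/m³, cost = 7.716 $/kg
  silicon nitride: σ_y = 730.8 MPa, ρ = 3270 kg/m³, cost = 63.93 $/kg
  aluminum alloy: σ_y = 211.7 MPa, ρ = 2750 kg/m³, cost = 3.200 $/kg
  stainless steel: σ_y = 376.5 MPa, ρ = 7890 kg/m³, cost = 5.960 $/kg
  nickel superalloy: σ_y = 1030 MPa, ρ = 8329 kg/m³, cost = 59.00 $/kg
  tungsten: σ_y = 696.4 MPa, ρ = 19200 kg/m³, cost = 44.09 $/kg
  aluminum alloy: M = 24.1 kN·m per $
  stainless steel: M = 8.01 kN·m per $
  silicon nitride: M = 3.50 kN·m per $
  borosilicate glass: M = 2.30 kN·m per $
  nickel superalloy: M = 2.10 kN·m per $
  tungsten: M = 0.823 kN·m per $
Aluminum alloy ranks first.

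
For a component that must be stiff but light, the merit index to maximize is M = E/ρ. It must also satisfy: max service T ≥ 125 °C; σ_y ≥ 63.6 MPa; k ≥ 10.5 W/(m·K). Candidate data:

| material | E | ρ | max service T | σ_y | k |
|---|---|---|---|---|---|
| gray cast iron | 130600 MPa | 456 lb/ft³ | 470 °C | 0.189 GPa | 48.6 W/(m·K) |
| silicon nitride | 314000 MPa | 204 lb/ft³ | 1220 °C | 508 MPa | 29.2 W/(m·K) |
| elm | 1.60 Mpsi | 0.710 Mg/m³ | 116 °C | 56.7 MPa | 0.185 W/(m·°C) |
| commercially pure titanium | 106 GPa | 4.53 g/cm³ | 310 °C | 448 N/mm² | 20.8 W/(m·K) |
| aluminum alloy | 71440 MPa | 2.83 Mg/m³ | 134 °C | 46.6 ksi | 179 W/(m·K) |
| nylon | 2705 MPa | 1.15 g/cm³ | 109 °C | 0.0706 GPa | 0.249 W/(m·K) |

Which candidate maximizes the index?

silicon nitride

Screen on constraints: max service T ≥ 125 °C; σ_y ≥ 63.6 MPa; k ≥ 10.5 W/(m·K). Survivors: gray cast iron, silicon nitride, commercially pure titanium, aluminum alloy.
Normalizing units and computing the index:
  gray cast iron: E = 130.6 GPa, ρ = 7304 kg/m³
  silicon nitride: E = 314.0 GPa, ρ = 3268 kg/m³
  commercially pure titanium: E = 106.0 GPa, ρ = 4530 kg/m³
  aluminum alloy: E = 71.44 GPa, ρ = 2830 kg/m³
  silicon nitride: M = 96.1 MN·m/kg
  aluminum alloy: M = 25.2 MN·m/kg
  commercially pure titanium: M = 23.4 MN·m/kg
  gray cast iron: M = 17.9 MN·m/kg
Silicon nitride has the largest M.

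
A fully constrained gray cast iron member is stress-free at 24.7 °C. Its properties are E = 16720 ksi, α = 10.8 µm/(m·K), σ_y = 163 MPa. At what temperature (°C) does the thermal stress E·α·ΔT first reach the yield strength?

E = 16720 ksi = 115.3 GPa.
E·α·ΔT = 163.0 MPa ⇒ ΔT = 163.0 / (115.3×10³ × 10.8×10⁻⁶) = 130.9 K.
T = 24.7 + 130.9 = 155.6 °C.

156 °C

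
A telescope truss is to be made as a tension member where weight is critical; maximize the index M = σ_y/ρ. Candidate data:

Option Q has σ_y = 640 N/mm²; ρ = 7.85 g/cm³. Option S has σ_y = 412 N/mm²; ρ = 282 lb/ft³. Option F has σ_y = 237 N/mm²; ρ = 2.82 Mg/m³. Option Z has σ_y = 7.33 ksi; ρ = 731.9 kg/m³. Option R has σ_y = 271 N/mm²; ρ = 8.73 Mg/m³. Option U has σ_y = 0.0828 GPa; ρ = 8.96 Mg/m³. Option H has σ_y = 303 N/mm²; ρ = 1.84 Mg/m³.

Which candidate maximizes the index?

option H

After converting to SI:
  option Q: σ_y = 640.0 MPa, ρ = 7850 kg/m³
  option S: σ_y = 412.0 MPa, ρ = 4517 kg/m³
  option F: σ_y = 237.0 MPa, ρ = 2820 kg/m³
  option Z: σ_y = 50.54 MPa, ρ = 731.9 kg/m³
  option R: σ_y = 271.0 MPa, ρ = 8730 kg/m³
  option U: σ_y = 82.80 MPa, ρ = 8960 kg/m³
  option H: σ_y = 303.0 MPa, ρ = 1840 kg/m³
  option H: M = 165 kN·m/kg
  option S: M = 91.2 kN·m/kg
  option F: M = 84.0 kN·m/kg
  option Q: M = 81.5 kN·m/kg
  option Z: M = 69.1 kN·m/kg
  option R: M = 31.0 kN·m/kg
  option U: M = 9.24 kN·m/kg
Option H has the largest M.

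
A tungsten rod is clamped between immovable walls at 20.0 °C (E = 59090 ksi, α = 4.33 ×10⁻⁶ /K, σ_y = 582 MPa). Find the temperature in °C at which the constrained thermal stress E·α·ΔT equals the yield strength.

350 °C

E = 59090 ksi = 407.4 GPa.
E·α·ΔT = 582.0 MPa ⇒ ΔT = 582.0 / (407.4×10³ × 4.33×10⁻⁶) = 329.9 K.
T = 20.0 + 329.9 = 349.9 °C.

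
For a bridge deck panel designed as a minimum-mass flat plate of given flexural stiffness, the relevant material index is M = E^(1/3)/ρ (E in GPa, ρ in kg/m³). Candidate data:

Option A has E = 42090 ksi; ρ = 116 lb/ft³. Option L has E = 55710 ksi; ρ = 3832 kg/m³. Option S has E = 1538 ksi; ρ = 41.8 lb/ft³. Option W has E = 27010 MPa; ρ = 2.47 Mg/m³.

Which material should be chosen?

Normalizing units and computing the index:
  option A: E = 290.2 GPa, ρ = 1858 kg/m³
  option L: E = 384.1 GPa, ρ = 3832 kg/m³
  option S: E = 10.60 GPa, ρ = 669.6 kg/m³
  option W: E = 27.01 GPa, ρ = 2470 kg/m³
  option A: M = 3.56×10⁻³
  option S: M = 3.28×10⁻³
  option L: M = 1.90×10⁻³
  option W: M = 1.21×10⁻³
Option A has the largest M.

option A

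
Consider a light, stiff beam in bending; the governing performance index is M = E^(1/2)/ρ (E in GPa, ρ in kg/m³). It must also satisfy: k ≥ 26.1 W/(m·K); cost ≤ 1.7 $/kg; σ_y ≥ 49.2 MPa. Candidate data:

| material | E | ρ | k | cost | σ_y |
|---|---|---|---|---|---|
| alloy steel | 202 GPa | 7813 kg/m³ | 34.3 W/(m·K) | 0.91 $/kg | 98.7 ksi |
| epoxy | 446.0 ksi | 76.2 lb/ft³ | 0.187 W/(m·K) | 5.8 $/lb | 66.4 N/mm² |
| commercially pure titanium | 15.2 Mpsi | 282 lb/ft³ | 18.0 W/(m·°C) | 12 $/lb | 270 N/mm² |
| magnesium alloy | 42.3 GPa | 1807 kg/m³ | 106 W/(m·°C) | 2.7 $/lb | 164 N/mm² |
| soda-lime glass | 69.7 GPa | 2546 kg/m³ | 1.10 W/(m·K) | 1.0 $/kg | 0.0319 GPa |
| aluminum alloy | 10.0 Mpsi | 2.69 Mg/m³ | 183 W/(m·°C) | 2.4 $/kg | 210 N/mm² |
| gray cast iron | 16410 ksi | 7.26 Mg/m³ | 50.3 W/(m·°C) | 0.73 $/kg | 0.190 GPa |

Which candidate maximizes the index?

Screen on constraints: k ≥ 26.1 W/(m·K); cost ≤ 1.7 $/kg; σ_y ≥ 49.2 MPa. Survivors: alloy steel, gray cast iron.
Putting every candidate on a common basis:
  alloy steel: E = 202.0 GPa, ρ = 7813 kg/m³
  gray cast iron: E = 113.1 GPa, ρ = 7260 kg/m³
  alloy steel: M = 1.82×10⁻³
  gray cast iron: M = 1.47×10⁻³
Alloy steel has the largest M.

alloy steel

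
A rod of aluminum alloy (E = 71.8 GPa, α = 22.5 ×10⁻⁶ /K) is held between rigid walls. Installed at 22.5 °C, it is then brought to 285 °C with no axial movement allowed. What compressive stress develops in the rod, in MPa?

424 MPa

ΔT = 262.5 K. Constrained thermal stress σ = E·α·ΔT = 71.80×10³ MPa × 22.5×10⁻⁶ × 262.5 = 424 MPa (compressive).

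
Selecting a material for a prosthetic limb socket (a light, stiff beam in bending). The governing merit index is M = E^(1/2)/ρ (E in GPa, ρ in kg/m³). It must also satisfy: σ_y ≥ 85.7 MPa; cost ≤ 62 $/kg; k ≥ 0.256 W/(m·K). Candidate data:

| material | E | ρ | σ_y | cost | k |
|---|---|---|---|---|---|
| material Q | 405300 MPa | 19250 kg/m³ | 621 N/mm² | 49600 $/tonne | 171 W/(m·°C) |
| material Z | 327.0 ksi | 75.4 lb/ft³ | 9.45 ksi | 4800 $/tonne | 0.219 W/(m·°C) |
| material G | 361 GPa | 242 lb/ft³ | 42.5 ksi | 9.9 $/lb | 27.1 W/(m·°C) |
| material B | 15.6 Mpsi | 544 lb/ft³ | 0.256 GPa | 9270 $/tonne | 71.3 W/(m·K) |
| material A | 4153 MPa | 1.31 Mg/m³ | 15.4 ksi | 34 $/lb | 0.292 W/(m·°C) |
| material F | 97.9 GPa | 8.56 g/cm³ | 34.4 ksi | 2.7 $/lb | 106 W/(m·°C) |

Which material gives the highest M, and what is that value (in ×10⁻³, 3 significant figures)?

material G, M = 4.90×10⁻³

Screen on constraints: σ_y ≥ 85.7 MPa; cost ≤ 62 $/kg; k ≥ 0.256 W/(m·K). Survivors: material Q, material G, material B, material F.
In SI units:
  material Q: E = 405.3 GPa, ρ = 19250 kg/m³
  material G: E = 361.0 GPa, ρ = 3876 kg/m³
  material B: E = 107.6 GPa, ρ = 8714 kg/m³
  material F: E = 97.90 GPa, ρ = 8560 kg/m³
  material G: M = 4.90×10⁻³
  material B: M = 1.19×10⁻³
  material F: M = 1.16×10⁻³
  material Q: M = 1.05×10⁻³
Material G has the largest M.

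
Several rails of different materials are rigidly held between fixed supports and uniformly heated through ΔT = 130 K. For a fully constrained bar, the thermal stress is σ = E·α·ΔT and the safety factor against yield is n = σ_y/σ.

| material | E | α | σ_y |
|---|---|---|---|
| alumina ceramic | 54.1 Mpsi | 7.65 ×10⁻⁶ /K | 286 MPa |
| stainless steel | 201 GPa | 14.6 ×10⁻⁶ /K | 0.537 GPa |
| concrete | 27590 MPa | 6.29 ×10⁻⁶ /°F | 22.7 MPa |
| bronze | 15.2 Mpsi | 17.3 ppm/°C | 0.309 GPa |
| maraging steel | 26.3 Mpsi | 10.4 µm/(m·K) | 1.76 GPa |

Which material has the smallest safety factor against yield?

concrete

Converting E to GPa, α to ×10⁻⁶/K, σ_y to MPa, then σ and n for each:
  alumina ceramic: E = 373.0, α = 7.65, σ_y = 286.0 → σ = 371 MPa, n = 0.771
  stainless steel: E = 201.0, α = 14.6, σ_y = 537.0 → σ = 381 MPa, n = 1.41
  concrete: E = 27.59, α = 11.3, σ_y = 22.70 → σ = 40.6 MPa, n = 0.559
  bronze: E = 104.8, α = 17.3, σ_y = 309.0 → σ = 236 MPa, n = 1.31
  maraging steel: E = 181.3, α = 10.4, σ_y = 1760 → σ = 245 MPa, n = 7.18
Smallest n: concrete with n = 0.559.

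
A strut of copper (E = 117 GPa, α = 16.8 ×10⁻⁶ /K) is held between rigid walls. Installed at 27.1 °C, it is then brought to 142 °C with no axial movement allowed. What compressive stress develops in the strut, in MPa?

226 MPa

ΔT = 114.9 K. Constrained thermal stress σ = E·α·ΔT = 117.0×10³ MPa × 16.8×10⁻⁶ × 114.9 = 226 MPa (compressive).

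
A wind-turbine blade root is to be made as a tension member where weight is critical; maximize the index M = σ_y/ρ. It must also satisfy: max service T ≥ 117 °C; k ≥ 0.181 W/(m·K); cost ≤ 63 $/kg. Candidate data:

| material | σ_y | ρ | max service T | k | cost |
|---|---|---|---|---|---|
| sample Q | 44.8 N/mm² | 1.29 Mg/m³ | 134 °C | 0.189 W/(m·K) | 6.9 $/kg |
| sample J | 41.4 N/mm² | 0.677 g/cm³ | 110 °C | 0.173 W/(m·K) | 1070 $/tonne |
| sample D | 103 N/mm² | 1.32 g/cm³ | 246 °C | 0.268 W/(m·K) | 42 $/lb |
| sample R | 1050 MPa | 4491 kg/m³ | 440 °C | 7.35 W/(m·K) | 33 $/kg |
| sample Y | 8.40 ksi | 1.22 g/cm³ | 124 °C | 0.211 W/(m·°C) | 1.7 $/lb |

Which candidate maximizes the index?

sample R

Screen on constraints: max service T ≥ 117 °C; k ≥ 0.181 W/(m·K); cost ≤ 63 $/kg. Survivors: sample Q, sample R, sample Y.
After converting to SI:
  sample Q: σ_y = 44.80 MPa, ρ = 1290 kg/m³
  sample R: σ_y = 1050 MPa, ρ = 4491 kg/m³
  sample Y: σ_y = 57.92 MPa, ρ = 1220 kg/m³
  sample R: M = 234 kN·m/kg
  sample Y: M = 47.5 kN·m/kg
  sample Q: M = 34.7 kN·m/kg
Highest index: sample R.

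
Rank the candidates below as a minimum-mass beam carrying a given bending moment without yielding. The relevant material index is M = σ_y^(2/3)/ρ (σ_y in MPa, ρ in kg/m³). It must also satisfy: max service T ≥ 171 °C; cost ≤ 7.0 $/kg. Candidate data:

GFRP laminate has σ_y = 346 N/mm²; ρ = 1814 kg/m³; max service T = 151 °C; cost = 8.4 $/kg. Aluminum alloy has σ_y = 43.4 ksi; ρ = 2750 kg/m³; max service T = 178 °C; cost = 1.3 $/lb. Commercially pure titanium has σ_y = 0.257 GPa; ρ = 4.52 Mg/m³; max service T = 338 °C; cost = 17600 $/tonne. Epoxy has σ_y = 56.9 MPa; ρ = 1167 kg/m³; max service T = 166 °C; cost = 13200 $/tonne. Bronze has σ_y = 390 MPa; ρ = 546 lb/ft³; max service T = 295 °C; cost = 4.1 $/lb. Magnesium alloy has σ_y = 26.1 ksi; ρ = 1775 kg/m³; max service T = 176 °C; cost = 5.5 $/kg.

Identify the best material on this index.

Screen on constraints: max service T ≥ 171 °C; cost ≤ 7.0 $/kg. Survivors: aluminum alloy, magnesium alloy.
Convert each candidate to consistent units, then evaluate M:
  aluminum alloy: σ_y = 299.2 MPa, ρ = 2750 kg/m³
  magnesium alloy: σ_y = 180.0 MPa, ρ = 1775 kg/m³
  magnesium alloy: M = 18.0×10⁻³
  aluminum alloy: M = 16.3×10⁻³
The maximum is for magnesium alloy.

magnesium alloy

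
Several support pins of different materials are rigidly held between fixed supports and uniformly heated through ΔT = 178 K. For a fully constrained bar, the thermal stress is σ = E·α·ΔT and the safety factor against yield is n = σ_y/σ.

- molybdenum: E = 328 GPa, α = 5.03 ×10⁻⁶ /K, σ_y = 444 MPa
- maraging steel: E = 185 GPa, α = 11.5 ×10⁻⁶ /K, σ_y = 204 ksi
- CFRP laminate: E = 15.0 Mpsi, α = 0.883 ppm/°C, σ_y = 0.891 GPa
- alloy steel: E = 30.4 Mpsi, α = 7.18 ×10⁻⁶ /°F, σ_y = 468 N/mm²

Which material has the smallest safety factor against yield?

alloy steel

With everything in SI (GPa, ×10⁻⁶/K, MPa):
  molybdenum: E = 328.0, α = 5.03, σ_y = 444.0 → σ = 294 MPa, n = 1.51
  maraging steel: E = 185.0, α = 11.5, σ_y = 1407 → σ = 379 MPa, n = 3.71
  CFRP laminate: E = 103.4, α = 0.883, σ_y = 891.0 → σ = 16.3 MPa, n = 54.8
  alloy steel: E = 209.6, α = 12.9, σ_y = 468.0 → σ = 482 MPa, n = 0.971
Alloy steel has the lowest safety factor, n = 0.971.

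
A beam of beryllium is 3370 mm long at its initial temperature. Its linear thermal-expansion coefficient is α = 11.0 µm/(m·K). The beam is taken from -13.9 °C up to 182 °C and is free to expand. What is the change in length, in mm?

7.26 mm

ΔT = 182 − (-13.9) = 195.9 K.
ΔL = α·L₀·ΔT = 11.0×10⁻⁶ × 3370 mm × 195.9 K = 7.26 mm.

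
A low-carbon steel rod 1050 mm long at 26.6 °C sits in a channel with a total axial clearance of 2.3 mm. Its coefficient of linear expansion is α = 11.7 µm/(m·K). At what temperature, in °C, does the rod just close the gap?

α·L₀·ΔT = 2.3 mm ⇒ ΔT = 2.3 / (11.7×10⁻⁶ × 1050.0) = 187.2 K.
T = 26.6 + 187.2 = 213.8 °C.

214 °C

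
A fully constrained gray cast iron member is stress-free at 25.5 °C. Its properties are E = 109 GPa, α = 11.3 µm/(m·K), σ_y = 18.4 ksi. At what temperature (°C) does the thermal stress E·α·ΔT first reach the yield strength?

128 °C

σ_y = 18.4 ksi = 126.9 MPa.
E·α·ΔT = 126.9 MPa ⇒ ΔT = 126.9 / (109.0×10³ × 11.3×10⁻⁶) = 103.0 K.
T = 25.5 + 103.0 = 128.5 °C.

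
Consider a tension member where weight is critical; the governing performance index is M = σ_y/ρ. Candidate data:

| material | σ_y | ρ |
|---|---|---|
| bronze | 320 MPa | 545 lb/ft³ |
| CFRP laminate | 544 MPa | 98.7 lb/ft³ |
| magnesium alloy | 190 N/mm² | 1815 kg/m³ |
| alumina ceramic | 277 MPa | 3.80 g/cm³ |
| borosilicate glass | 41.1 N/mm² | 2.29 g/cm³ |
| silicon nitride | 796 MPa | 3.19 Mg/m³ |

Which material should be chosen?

After converting to SI:
  bronze: σ_y = 320.0 MPa, ρ = 8730 kg/m³
  CFRP laminate: σ_y = 544.0 MPa, ρ = 1581 kg/m³
  magnesium alloy: σ_y = 190.0 MPa, ρ = 1815 kg/m³
  alumina ceramic: σ_y = 277.0 MPa, ρ = 3800 kg/m³
  borosilicate glass: σ_y = 41.10 MPa, ρ = 2290 kg/m³
  silicon nitride: σ_y = 796.0 MPa, ρ = 3190 kg/m³
  CFRP laminate: M = 344 kN·m/kg
  silicon nitride: M = 250 kN·m/kg
  magnesium alloy: M = 105 kN·m/kg
  alumina ceramic: M = 72.9 kN·m/kg
  bronze: M = 36.7 kN·m/kg
  borosilicate glass: M = 17.9 kN·m/kg
Highest index: CFRP laminate.

CFRP laminate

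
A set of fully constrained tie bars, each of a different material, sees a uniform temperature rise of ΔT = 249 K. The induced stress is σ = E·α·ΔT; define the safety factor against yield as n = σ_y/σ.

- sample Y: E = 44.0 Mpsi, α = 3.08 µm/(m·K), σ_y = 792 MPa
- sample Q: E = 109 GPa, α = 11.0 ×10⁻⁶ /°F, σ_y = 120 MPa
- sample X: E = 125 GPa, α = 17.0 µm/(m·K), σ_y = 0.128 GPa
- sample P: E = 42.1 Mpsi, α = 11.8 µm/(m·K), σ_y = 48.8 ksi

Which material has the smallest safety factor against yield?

Per material, after unit conversion:
  sample Y: E = 303.4, α = 3.08, σ_y = 792.0 → σ = 233 MPa, n = 3.40
  sample Q: E = 109.0, α = 19.8, σ_y = 120.0 → σ = 537 MPa, n = 0.223
  sample X: E = 125.0, α = 17.0, σ_y = 128.0 → σ = 529 MPa, n = 0.242
  sample P: E = 290.3, α = 11.8, σ_y = 336.5 → σ = 853 MPa, n = 0.395
The minimum is sample Q at n = 0.223.

sample Q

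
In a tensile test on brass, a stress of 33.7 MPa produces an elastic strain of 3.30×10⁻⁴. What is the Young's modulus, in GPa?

E = σ/ε = 33.7 MPa / 3.30×10⁻⁴ = 102100 MPa = 102 GPa.

102 GPa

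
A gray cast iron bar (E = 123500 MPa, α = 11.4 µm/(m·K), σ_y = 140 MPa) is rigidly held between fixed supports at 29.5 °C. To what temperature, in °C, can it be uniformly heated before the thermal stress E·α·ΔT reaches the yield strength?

E = 123500 MPa = 123.5 GPa.
E·α·ΔT = 140.0 MPa ⇒ ΔT = 140.0 / (123.5×10³ × 11.4×10⁻⁶) = 99.44 K.
T = 29.5 + 99.44 = 128.9 °C.

129 °C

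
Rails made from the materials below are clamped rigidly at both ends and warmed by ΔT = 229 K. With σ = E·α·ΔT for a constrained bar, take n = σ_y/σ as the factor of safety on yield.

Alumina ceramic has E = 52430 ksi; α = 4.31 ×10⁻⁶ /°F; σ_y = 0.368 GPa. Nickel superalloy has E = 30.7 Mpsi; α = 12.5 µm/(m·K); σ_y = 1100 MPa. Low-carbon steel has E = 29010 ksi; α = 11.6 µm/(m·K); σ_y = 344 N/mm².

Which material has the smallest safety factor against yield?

alumina ceramic

In consistent units (E in GPa, α in ×10⁻⁶/K, σ_y in MPa):
  alumina ceramic: E = 361.5, α = 7.76, σ_y = 368.0 → σ = 642 MPa, n = 0.573
  nickel superalloy: E = 211.7, α = 12.5, σ_y = 1100 → σ = 606 MPa, n = 1.82
  low-carbon steel: E = 200.0, α = 11.6, σ_y = 344.0 → σ = 531 MPa, n = 0.647
The minimum is alumina ceramic at n = 0.573.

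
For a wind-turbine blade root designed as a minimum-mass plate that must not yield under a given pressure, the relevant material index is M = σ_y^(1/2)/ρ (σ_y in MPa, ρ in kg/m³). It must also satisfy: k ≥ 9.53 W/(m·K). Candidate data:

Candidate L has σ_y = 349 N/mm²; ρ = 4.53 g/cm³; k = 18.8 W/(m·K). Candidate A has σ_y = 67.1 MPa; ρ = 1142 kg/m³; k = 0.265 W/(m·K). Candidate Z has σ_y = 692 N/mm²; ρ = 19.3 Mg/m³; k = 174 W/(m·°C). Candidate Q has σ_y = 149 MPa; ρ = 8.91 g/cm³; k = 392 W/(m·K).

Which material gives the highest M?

candidate L

Screen on constraints: k ≥ 9.53 W/(m·K). Survivors: candidate L, candidate Z, candidate Q.
Putting every candidate on a common basis:
  candidate L: σ_y = 349.0 MPa, ρ = 4530 kg/m³
  candidate Z: σ_y = 692.0 MPa, ρ = 19300 kg/m³
  candidate Q: σ_y = 149.0 MPa, ρ = 8910 kg/m³
  candidate L: M = 4.12×10⁻³
  candidate Q: M = 1.37×10⁻³
  candidate Z: M = 1.36×10⁻³
The maximum is for candidate L.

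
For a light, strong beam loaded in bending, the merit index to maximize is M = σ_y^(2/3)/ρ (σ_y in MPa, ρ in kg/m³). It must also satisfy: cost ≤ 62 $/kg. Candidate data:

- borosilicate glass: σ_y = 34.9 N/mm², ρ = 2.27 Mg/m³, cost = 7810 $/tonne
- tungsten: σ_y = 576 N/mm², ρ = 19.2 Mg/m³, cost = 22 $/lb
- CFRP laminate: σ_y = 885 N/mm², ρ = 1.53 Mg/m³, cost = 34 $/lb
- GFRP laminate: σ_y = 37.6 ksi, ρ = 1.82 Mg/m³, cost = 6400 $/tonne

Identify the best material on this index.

Screen on constraints: cost ≤ 62 $/kg. Survivors: borosilicate glass, tungsten, GFRP laminate.
Normalizing units and computing the index:
  borosilicate glass: σ_y = 34.90 MPa, ρ = 2270 kg/m³
  tungsten: σ_y = 576.0 MPa, ρ = 19200 kg/m³
  GFRP laminate: σ_y = 259.2 MPa, ρ = 1820 kg/m³
  GFRP laminate: M = 22.3×10⁻³
  borosilicate glass: M = 4.70×10⁻³
  tungsten: M = 3.61×10⁻³
The maximum is for GFRP laminate.

GFRP laminate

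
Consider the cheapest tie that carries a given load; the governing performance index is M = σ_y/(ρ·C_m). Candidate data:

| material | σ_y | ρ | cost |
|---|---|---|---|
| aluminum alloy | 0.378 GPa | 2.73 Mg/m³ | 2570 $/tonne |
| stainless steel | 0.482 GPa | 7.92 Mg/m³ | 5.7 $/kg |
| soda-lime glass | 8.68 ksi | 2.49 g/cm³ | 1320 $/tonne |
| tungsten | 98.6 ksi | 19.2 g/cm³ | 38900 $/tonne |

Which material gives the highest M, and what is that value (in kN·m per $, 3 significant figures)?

aluminum alloy, M = 53.9 kN·m per $

In SI units:
  aluminum alloy: σ_y = 378.0 MPa, ρ = 2730 kg/m³, cost = 2.570 $/kg
  stainless steel: σ_y = 482.0 MPa, ρ = 7920 kg/m³, cost = 5.700 $/kg
  soda-lime glass: σ_y = 59.85 MPa, ρ = 2490 kg/m³, cost = 1.320 $/kg
  tungsten: σ_y = 679.8 MPa, ρ = 19200 kg/m³, cost = 38.90 $/kg
  aluminum alloy: M = 53.9 kN·m per $
  soda-lime glass: M = 18.2 kN·m per $
  stainless steel: M = 10.7 kN·m per $
  tungsten: M = 0.910 kN·m per $
Highest index: aluminum alloy.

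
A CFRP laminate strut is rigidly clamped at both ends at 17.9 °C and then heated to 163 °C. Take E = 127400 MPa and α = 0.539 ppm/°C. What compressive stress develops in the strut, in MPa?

E = 127400 MPa = 127.4 GPa.
ΔT = 145.1 K. Constrained thermal stress σ = E·α·ΔT = 127.4×10³ MPa × 0.539×10⁻⁶ × 145.1 = 9.96 MPa (compressive).

9.96 MPa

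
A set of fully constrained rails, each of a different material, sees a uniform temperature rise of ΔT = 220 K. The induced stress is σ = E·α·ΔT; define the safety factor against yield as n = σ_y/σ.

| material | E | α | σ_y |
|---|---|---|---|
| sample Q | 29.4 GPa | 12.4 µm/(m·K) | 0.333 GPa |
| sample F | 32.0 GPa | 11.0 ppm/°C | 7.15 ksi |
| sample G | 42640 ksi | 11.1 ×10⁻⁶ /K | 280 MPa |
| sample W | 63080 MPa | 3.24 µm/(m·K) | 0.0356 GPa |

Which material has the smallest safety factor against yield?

sample G

Per material, after unit conversion:
  sample Q: E = 29.40, α = 12.4, σ_y = 333.0 → σ = 80.2 MPa, n = 4.15
  sample F: E = 32.00, α = 11.0, σ_y = 49.30 → σ = 77.4 MPa, n = 0.637
  sample G: E = 294.0, α = 11.1, σ_y = 280.0 → σ = 718 MPa, n = 0.390
  sample W: E = 63.08, α = 3.24, σ_y = 35.60 → σ = 45.0 MPa, n = 0.792
The minimum is sample G at n = 0.390.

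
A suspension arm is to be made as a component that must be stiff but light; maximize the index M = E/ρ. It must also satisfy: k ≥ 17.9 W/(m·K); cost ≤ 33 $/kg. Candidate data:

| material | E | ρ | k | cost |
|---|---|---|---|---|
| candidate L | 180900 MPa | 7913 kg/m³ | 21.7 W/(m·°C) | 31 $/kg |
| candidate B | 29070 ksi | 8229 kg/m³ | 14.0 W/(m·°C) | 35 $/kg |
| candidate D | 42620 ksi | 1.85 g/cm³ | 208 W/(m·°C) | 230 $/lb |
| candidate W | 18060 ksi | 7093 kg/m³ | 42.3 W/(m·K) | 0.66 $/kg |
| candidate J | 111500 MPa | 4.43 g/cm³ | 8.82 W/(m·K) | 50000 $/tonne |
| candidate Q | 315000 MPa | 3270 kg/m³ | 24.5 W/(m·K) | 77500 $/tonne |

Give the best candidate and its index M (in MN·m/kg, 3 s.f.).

Screen on constraints: k ≥ 17.9 W/(m·K); cost ≤ 33 $/kg. Survivors: candidate L, candidate W.
After converting to SI:
  candidate L: E = 180.9 GPa, ρ = 7913 kg/m³
  candidate W: E = 124.5 GPa, ρ = 7093 kg/m³
  candidate L: M = 22.9 MN·m/kg
  candidate W: M = 17.6 MN·m/kg
Candidate L has the largest M.

candidate L, M = 22.9 MN·m/kg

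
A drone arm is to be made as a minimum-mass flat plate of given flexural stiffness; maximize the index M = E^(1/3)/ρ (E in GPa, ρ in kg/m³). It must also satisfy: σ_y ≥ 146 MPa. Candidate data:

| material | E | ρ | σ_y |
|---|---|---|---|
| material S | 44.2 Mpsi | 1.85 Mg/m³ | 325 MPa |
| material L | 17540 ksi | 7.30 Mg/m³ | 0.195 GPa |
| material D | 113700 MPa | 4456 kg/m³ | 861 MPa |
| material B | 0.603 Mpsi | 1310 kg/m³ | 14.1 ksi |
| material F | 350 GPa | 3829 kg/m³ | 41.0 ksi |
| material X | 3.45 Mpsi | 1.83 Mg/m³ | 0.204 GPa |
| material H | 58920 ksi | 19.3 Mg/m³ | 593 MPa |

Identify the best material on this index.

Screen on constraints: σ_y ≥ 146 MPa. Survivors: material S, material L, material D, material F, material X, material H.
Putting every candidate on a common basis:
  material S: E = 304.7 GPa, ρ = 1850 kg/m³
  material L: E = 120.9 GPa, ρ = 7300 kg/m³
  material D: E = 113.7 GPa, ρ = 4456 kg/m³
  material F: E = 350.0 GPa, ρ = 3829 kg/m³
  material X: E = 23.79 GPa, ρ = 1830 kg/m³
  material H: E = 406.2 GPa, ρ = 19300 kg/m³
  material S: M = 3.64×10⁻³
  material F: M = 1.84×10⁻³
  material X: M = 1.57×10⁻³
  material D: M = 1.09×10⁻³
  material L: M = 0.677×10⁻³
  material H: M = 0.384×10⁻³
Material S has the largest M.

material S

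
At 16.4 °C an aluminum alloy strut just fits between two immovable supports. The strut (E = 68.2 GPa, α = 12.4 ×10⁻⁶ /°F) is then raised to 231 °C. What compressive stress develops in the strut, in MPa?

α = 12.4×10⁻⁶/°F × 9/5 = 22.3×10⁻⁶/K.
ΔT = 214.6 K. Constrained thermal stress σ = E·α·ΔT = 68.20×10³ MPa × 22.3×10⁻⁶ × 214.6 = 327 MPa (compressive).

327 MPa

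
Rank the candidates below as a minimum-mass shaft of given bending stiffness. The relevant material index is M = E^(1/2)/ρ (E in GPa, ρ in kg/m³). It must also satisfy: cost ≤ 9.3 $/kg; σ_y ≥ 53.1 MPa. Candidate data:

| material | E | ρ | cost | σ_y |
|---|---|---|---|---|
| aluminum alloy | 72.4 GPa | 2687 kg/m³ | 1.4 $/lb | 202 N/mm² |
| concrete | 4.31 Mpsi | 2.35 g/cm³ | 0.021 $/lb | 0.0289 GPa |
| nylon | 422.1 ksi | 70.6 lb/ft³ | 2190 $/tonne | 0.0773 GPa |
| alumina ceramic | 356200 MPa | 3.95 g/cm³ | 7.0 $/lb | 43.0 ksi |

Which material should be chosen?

Screen on constraints: cost ≤ 9.3 $/kg; σ_y ≥ 53.1 MPa. Survivors: aluminum alloy, nylon.
Convert each candidate to consistent units, then evaluate M:
  aluminum alloy: E = 72.40 GPa, ρ = 2687 kg/m³
  nylon: E = 2.910 GPa, ρ = 1131 kg/m³
  aluminum alloy: M = 3.17×10⁻³
  nylon: M = 1.51×10⁻³
Aluminum alloy has the largest M.

aluminum alloy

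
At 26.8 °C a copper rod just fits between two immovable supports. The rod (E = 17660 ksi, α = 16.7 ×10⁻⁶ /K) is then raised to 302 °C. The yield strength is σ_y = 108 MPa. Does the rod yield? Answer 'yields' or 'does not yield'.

E = 17660 ksi = 121.8 GPa.
ΔT = 275.2 K. Constrained thermal stress σ = E·α·ΔT = 121.8×10³ MPa × 16.7×10⁻⁶ × 275.2 = 560 MPa (compressive).
Compare to σ_y = 108 MPa: σ ≥ σ_y, so it yields.

yields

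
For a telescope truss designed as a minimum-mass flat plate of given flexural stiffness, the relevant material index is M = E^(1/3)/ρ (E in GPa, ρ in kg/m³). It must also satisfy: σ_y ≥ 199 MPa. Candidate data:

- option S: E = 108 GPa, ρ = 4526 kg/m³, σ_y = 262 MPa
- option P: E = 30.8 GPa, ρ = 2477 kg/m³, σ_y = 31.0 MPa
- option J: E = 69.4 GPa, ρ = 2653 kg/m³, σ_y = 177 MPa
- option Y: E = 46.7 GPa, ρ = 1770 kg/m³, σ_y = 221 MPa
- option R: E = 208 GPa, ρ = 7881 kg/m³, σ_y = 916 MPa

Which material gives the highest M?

Screen on constraints: σ_y ≥ 199 MPa. Survivors: option S, option Y, option R.
Evaluate M for each candidate:
  option Y: M = 2.03×10⁻³
  option S: M = 1.05×10⁻³
  option R: M = 0.752×10⁻³
Option Y ranks first.

option Y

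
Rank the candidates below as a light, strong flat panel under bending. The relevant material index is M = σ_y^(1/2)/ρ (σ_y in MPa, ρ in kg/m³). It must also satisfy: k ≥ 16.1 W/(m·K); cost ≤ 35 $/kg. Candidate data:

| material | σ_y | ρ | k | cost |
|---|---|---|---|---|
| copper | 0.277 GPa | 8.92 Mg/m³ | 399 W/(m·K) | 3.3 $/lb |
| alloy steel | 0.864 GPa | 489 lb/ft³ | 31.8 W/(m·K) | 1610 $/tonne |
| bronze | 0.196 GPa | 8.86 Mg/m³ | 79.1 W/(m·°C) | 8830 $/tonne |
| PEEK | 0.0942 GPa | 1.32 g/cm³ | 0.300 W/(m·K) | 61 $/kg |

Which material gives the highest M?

Screen on constraints: k ≥ 16.1 W/(m·K); cost ≤ 35 $/kg. Survivors: copper, alloy steel, bronze.
Convert each candidate to consistent units, then evaluate M:
  copper: σ_y = 277.0 MPa, ρ = 8920 kg/m³
  alloy steel: σ_y = 864.0 MPa, ρ = 7833 kg/m³
  bronze: σ_y = 196.0 MPa, ρ = 8860 kg/m³
  alloy steel: M = 3.75×10⁻³
  copper: M = 1.87×10⁻³
  bronze: M = 1.58×10⁻³
Alloy steel ranks first.

alloy steel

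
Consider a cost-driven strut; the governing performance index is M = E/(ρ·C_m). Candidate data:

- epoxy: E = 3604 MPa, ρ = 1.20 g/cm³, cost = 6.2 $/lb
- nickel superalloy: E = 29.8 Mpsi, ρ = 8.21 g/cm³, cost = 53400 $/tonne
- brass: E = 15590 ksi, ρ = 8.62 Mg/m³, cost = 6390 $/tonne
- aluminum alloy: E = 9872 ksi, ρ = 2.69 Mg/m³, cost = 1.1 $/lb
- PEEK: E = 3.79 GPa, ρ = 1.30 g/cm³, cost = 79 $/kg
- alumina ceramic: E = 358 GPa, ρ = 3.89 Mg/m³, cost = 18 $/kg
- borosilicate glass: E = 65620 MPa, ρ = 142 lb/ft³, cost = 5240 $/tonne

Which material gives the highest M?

In SI units:
  epoxy: E = 3.604 GPa, ρ = 1200 kg/m³, cost = 13.67 $/kg
  nickel superalloy: E = 205.5 GPa, ρ = 8210 kg/m³, cost = 53.40 $/kg
  brass: E = 107.5 GPa, ρ = 8620 kg/m³, cost = 6.390 $/kg
  aluminum alloy: E = 68.07 GPa, ρ = 2690 kg/m³, cost = 2.425 $/kg
  PEEK: E = 3.790 GPa, ρ = 1300 kg/m³, cost = 79.00 $/kg
  alumina ceramic: E = 358.0 GPa, ρ = 3890 kg/m³, cost = 18.00 $/kg
  borosilicate glass: E = 65.62 GPa, ρ = 2275 kg/m³, cost = 5.240 $/kg
  aluminum alloy: M = 10.4 MN·m per $
  borosilicate glass: M = 5.51 MN·m per $
  alumina ceramic: M = 5.11 MN·m per $
  brass: M = 1.95 MN·m per $
  nickel superalloy: M = 0.469 MN·m per $
  epoxy: M = 0.220 MN·m per $
  PEEK: M = 0.0369 MN·m per $
Aluminum alloy ranks first.

aluminum alloy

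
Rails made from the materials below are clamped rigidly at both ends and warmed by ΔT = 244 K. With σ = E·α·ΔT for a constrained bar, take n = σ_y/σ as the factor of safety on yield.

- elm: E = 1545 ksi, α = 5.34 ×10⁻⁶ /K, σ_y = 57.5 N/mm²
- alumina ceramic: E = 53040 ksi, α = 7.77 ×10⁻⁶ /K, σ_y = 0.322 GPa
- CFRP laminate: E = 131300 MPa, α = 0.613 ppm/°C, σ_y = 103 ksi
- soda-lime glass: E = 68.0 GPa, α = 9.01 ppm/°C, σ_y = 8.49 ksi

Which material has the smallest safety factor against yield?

Converting E to GPa, α to ×10⁻⁶/K, σ_y to MPa, then σ and n for each:
  elm: E = 10.65, α = 5.34, σ_y = 57.50 → σ = 13.9 MPa, n = 4.14
  alumina ceramic: E = 365.7, α = 7.77, σ_y = 322.0 → σ = 693 MPa, n = 0.464
  CFRP laminate: E = 131.3, α = 0.613, σ_y = 710.2 → σ = 19.6 MPa, n = 36.2
  soda-lime glass: E = 68.00, α = 9.01, σ_y = 58.54 → σ = 149 MPa, n = 0.392
Smallest n: soda-lime glass with n = 0.392.

soda-lime glass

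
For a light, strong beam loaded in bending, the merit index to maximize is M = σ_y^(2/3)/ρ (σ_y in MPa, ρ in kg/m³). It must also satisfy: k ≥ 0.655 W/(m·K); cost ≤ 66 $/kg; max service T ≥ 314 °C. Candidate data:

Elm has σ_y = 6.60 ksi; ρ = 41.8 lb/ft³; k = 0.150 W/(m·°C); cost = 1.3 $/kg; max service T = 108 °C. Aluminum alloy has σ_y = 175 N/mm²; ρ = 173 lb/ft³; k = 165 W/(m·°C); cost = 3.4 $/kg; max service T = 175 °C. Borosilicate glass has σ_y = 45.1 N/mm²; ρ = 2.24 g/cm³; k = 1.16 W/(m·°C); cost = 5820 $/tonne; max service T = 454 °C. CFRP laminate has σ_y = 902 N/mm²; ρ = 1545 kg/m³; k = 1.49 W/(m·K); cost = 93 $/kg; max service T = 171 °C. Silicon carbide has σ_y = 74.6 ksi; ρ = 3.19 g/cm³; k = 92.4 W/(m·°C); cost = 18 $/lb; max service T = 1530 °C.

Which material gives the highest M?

silicon carbide

Screen on constraints: k ≥ 0.655 W/(m·K); cost ≤ 66 $/kg; max service T ≥ 314 °C. Survivors: borosilicate glass, silicon carbide.
After converting to SI:
  borosilicate glass: σ_y = 45.10 MPa, ρ = 2240 kg/m³
  silicon carbide: σ_y = 514.3 MPa, ρ = 3190 kg/m³
  silicon carbide: M = 20.1×10⁻³
  borosilicate glass: M = 5.66×10⁻³
Silicon carbide has the largest M.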